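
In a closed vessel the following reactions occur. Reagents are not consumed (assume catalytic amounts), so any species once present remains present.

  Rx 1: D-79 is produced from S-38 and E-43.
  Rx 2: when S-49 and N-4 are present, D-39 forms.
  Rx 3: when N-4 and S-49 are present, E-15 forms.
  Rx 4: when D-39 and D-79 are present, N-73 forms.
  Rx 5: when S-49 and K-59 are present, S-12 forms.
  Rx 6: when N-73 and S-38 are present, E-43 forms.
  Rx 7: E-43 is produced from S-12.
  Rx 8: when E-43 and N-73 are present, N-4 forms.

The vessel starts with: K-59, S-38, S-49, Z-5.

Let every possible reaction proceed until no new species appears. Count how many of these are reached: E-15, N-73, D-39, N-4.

E-15 would need N-4 and S-49 (Rx 3), but N-4 never forms.
N-73 would need D-39 and D-79 (Rx 4), but D-39 never forms.
D-39 would need S-49 and N-4 (Rx 2), but N-4 never forms.
N-4 would need E-43 and N-73 (Rx 8), but N-73 never forms.
None of the 4 are reached.

0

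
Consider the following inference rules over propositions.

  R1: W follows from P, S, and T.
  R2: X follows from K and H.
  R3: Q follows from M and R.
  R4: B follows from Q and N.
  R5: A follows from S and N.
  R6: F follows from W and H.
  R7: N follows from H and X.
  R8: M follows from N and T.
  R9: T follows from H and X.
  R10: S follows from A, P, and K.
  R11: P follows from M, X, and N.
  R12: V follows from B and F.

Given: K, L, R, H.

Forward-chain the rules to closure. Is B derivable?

Yes

From K and H, R2 gives X.
From H and X, R7 gives N.
H and X hold, so T follows (R9).
From N and T, R8 gives M.
From M and R, R3 gives Q.
Q and N hold, so B follows (R4).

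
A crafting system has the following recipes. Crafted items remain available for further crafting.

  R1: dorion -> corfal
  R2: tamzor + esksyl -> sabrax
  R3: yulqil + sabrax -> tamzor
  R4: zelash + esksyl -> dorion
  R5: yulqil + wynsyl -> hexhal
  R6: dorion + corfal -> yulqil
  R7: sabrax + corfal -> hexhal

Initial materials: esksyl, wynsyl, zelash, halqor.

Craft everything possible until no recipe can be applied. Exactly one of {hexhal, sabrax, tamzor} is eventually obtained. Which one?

hexhal

Using R4, zelash and esksyl make dorion.
dorion -> corfal (R1).
dorion + corfal -> yulqil (R6).
yulqil + wynsyl -> hexhal (R5).
tamzor would need yulqil and sabrax (R3), but sabrax is never obtained. sabrax would need tamzor and esksyl (R2), but tamzor is never obtained.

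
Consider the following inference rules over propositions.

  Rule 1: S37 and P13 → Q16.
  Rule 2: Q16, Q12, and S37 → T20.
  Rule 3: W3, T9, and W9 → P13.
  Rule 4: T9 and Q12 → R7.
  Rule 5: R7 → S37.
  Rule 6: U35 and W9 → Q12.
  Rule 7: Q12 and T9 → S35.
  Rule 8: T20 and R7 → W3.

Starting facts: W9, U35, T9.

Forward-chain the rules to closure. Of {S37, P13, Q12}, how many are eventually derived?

2

U35 and W9 hold, so Q12 follows (Rule 6).
T9 and Q12 hold, so R7 follows (Rule 4).
From R7, Rule 5 gives S37.
S37: reached.
P13 would need W3, T9, and W9 (Rule 3), but W3 is never established.
Q12: reached.
Reached: S37 and Q12 — 2 of the 3.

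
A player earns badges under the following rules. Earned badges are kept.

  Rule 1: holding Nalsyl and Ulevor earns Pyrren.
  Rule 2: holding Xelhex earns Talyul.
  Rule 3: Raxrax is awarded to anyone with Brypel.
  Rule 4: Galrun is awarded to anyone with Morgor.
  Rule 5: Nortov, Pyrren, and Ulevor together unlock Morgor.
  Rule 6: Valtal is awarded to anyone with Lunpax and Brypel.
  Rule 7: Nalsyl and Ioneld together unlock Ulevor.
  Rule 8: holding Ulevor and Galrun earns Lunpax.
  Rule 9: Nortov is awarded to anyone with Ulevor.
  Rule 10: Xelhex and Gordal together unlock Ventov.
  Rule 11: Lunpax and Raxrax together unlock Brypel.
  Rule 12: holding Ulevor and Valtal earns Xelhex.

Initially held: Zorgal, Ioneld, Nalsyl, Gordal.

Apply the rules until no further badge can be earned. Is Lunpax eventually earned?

With Nalsyl and Ioneld, Ulevor is earned (Rule 7).
With Nalsyl and Ulevor, Pyrren is earned (Rule 1).
With Ulevor, Nortov is earned (Rule 9).
With Nortov, Pyrren, and Ulevor, Morgor is earned (Rule 5).
With Morgor, Galrun is earned (Rule 4).
With Ulevor and Galrun, Lunpax is earned (Rule 8).

Yes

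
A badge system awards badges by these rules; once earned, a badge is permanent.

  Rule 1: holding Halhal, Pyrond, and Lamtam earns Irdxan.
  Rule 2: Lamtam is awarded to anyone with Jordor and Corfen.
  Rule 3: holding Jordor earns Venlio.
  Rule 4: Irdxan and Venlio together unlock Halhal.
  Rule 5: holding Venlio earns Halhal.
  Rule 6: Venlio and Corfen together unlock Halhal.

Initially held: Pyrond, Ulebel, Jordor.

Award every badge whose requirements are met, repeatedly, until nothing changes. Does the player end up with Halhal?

With Jordor, Venlio is earned (Rule 3).
With Venlio, Halhal is earned (Rule 5).

Yes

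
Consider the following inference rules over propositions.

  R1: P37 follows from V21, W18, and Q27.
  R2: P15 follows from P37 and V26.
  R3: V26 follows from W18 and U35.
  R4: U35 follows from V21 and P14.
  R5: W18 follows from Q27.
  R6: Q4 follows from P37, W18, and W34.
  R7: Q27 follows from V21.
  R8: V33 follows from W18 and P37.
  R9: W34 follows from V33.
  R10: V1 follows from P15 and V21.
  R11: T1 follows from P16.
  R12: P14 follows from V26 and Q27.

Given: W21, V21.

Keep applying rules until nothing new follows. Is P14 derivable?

No

P14 would need V26 and Q27 (R12), but V26 is never established.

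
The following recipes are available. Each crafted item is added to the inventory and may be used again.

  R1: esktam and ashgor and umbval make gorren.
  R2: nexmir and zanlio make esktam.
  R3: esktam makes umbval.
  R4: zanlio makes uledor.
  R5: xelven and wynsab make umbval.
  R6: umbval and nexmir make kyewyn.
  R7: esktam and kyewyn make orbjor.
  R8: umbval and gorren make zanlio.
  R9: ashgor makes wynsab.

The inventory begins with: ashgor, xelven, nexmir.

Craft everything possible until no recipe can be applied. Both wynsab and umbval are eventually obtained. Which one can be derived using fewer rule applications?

wynsab: Using R9, ashgor makes wynsab. [1 rule application]
umbval: Using R9, ashgor makes wynsab. xelven and wynsab → umbval (R5). [2 rule applications]
wynsab needs fewer.

wynsab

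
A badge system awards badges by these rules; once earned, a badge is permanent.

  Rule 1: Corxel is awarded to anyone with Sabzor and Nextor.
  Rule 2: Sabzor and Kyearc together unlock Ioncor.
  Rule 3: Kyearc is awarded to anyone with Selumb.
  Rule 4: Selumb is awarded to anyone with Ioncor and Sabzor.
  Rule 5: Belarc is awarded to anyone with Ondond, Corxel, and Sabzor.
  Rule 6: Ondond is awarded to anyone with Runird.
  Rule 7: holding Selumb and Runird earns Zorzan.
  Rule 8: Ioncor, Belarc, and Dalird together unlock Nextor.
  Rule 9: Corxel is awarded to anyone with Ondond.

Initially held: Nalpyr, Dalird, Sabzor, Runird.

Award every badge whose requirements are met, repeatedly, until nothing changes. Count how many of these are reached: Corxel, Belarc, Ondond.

3

With Runird, Ondond is earned (Rule 6).
With Ondond, Corxel is earned (Rule 9).
With Ondond, Corxel, and Sabzor, Belarc is earned (Rule 5).
Corxel: reached.
Belarc: reached.
Ondond: reached.
All 3 are reached.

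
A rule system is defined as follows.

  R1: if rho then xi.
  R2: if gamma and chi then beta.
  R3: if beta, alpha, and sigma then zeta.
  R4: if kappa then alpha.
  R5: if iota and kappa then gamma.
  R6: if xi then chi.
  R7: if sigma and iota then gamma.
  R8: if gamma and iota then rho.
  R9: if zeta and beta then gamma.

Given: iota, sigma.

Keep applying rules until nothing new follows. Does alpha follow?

No

alpha would need kappa (R4), but kappa is never established.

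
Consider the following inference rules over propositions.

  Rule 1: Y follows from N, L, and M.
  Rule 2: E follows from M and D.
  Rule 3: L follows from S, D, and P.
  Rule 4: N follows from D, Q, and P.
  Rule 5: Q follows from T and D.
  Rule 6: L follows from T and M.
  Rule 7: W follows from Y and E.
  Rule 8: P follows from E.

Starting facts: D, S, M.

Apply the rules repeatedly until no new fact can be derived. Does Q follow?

Q would need T and D (Rule 5), but T is never established.

No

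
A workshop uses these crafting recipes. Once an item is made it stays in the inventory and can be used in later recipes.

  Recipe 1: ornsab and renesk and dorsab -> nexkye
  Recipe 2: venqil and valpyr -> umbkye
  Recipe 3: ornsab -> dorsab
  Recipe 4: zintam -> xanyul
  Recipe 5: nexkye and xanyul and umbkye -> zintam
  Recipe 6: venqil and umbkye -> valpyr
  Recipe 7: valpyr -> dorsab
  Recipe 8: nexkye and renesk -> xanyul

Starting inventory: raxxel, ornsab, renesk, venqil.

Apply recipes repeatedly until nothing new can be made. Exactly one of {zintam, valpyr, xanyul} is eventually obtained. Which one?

Using Recipe 3, ornsab makes dorsab.
Using Recipe 1, ornsab, renesk, and dorsab make nexkye.
nexkye and renesk -> xanyul (Recipe 8).
zintam would need nexkye, xanyul, and umbkye (Recipe 5), but umbkye is never obtained. valpyr would need venqil and umbkye (Recipe 6), but umbkye is never obtained.

xanyul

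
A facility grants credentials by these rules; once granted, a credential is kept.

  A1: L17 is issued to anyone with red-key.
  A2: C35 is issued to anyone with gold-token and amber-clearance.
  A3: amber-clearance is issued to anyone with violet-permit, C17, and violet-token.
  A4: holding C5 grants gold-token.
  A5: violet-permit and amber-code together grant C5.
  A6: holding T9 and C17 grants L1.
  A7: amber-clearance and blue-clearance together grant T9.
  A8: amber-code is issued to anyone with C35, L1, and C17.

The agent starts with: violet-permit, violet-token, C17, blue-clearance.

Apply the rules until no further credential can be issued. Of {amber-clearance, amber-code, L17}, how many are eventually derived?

Holding violet-permit, C17, and violet-token grants amber-clearance (A3).
amber-clearance: reached.
amber-code would need C35, L1, and C17 (A8), but C35 is never granted.
L17 would need red-key (A1), but red-key is never granted.
Reached: amber-clearance — 1 of the 3.

1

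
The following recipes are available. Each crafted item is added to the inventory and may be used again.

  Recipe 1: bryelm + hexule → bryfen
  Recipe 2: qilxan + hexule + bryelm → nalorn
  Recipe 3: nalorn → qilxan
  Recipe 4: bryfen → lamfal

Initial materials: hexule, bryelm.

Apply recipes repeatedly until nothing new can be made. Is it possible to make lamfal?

Yes

bryelm + hexule → bryfen (Recipe 1).
Using Recipe 4, bryfen makes lamfal.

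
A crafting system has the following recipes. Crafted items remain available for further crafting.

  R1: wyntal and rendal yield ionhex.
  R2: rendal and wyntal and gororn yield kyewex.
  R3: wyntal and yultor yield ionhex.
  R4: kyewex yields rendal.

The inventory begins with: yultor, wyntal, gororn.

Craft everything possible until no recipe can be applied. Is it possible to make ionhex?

wyntal and yultor → ionhex (R3).

Yes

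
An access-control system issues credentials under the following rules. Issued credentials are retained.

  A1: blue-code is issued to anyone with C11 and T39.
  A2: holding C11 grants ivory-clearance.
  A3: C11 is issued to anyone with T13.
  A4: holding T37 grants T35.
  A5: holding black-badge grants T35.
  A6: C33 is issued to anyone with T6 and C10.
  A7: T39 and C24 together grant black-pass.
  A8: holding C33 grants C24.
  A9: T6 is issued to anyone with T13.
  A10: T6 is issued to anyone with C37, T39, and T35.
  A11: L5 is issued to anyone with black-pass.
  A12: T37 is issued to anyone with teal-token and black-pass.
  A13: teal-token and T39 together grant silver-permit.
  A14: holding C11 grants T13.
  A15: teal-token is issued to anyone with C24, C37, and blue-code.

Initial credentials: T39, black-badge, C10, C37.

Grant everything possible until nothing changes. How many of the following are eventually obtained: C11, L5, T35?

Holding black-badge grants T35 (A5).
Holding C37, T39, and T35 grants T6 (A10).
Holding T6 and C10 grants C33 (A6).
Holding C33 grants C24 (A8).
Holding T39 and C24 grants black-pass (A7).
Holding black-pass grants L5 (A11).
C11 would need T13 (A3), but T13 is never granted.
L5: reached.
T35: reached.
Reached: L5 and T35 — 2 of the 3.

2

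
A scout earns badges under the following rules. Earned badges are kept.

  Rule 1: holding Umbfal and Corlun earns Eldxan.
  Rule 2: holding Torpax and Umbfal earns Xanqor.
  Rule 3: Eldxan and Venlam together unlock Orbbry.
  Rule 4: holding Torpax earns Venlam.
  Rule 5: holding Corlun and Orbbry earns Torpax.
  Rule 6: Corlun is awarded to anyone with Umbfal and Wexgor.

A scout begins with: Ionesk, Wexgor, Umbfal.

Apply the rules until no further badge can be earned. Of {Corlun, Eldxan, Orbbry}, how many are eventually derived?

With Umbfal and Wexgor, Corlun is earned (Rule 6).
With Umbfal and Corlun, Eldxan is earned (Rule 1).
Corlun: reached.
Eldxan: reached.
Orbbry would need Eldxan and Venlam (Rule 3), but Venlam is never earned.
Reached: Corlun and Eldxan — 2 of the 3.

2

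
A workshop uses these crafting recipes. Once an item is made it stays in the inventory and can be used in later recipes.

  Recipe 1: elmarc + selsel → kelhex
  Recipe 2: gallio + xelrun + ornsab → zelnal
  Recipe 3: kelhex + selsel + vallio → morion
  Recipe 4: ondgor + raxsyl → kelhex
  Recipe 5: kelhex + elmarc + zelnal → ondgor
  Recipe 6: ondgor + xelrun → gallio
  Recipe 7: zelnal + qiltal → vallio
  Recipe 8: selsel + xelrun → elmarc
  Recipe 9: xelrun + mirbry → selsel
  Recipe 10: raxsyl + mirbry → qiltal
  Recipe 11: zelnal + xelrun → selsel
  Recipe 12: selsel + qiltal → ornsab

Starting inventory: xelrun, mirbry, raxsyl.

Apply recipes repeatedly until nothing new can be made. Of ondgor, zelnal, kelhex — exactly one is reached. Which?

Using Recipe 9, xelrun and mirbry make selsel.
selsel + xelrun → elmarc (Recipe 8).
Using Recipe 1, elmarc and selsel make kelhex.
zelnal would need gallio, xelrun, and ornsab (Recipe 2), but gallio is never obtained. ondgor would need kelhex, elmarc, and zelnal (Recipe 5), but zelnal is never obtained.

kelhex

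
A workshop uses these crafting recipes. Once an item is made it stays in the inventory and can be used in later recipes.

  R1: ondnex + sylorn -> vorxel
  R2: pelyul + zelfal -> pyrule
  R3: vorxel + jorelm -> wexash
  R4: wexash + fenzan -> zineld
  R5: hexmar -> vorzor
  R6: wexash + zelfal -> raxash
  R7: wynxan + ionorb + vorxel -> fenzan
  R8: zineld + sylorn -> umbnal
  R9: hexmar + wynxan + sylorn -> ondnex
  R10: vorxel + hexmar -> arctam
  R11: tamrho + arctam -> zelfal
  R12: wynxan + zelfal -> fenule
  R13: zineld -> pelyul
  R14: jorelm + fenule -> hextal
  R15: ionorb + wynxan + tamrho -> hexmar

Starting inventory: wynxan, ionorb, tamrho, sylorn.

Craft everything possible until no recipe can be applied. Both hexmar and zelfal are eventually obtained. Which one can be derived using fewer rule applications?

hexmar: ionorb + wynxan + tamrho -> hexmar (R15). [1 rule application]
zelfal: Using R15, ionorb, wynxan, and tamrho make hexmar. hexmar + wynxan + sylorn -> ondnex (R9). ondnex + sylorn -> vorxel (R1). vorxel + hexmar -> arctam (R10). tamrho + arctam -> zelfal (R11). [5 rule applications]
hexmar needs fewer.

hexmar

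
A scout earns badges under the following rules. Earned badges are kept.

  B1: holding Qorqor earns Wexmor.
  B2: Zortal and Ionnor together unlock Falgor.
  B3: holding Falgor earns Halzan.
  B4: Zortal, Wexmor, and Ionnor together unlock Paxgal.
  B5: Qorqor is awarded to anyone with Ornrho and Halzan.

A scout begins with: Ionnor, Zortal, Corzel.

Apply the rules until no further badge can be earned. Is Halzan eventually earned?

With Zortal and Ionnor, Falgor is earned (B2).
With Falgor, Halzan is earned (B3).

Yes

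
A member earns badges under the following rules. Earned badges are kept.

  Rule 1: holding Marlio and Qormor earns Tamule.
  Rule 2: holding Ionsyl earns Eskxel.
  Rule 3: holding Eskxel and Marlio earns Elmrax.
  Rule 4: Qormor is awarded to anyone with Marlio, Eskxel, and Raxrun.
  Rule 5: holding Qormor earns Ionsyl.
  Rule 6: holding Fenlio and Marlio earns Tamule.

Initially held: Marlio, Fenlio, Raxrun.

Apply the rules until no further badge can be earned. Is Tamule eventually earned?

With Fenlio and Marlio, Tamule is earned (Rule 6).

Yes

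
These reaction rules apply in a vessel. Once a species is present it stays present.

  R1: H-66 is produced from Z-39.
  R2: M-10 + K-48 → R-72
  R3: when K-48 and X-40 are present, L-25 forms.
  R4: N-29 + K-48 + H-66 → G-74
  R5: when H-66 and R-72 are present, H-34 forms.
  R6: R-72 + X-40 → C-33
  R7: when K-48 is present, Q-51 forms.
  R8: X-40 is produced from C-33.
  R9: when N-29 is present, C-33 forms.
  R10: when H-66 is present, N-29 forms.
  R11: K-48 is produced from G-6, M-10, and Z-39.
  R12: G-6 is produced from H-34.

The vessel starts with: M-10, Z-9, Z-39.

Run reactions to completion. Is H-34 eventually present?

No

H-34 would need H-66 and R-72 (R5), but R-72 never forms.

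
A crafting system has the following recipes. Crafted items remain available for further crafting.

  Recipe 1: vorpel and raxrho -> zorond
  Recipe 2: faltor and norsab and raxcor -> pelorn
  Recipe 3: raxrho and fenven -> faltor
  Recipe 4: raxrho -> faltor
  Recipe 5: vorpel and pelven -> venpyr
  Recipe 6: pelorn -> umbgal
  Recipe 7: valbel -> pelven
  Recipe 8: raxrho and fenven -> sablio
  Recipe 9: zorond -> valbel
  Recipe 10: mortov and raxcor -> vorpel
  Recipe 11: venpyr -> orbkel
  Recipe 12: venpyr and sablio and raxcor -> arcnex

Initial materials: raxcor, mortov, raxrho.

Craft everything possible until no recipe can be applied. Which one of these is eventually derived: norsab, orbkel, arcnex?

orbkel

Using Recipe 10, mortov and raxcor make vorpel.
Using Recipe 1, vorpel and raxrho make zorond.
Using Recipe 9, zorond makes valbel.
Using Recipe 7, valbel makes pelven.
vorpel and pelven -> venpyr (Recipe 5).
venpyr -> orbkel (Recipe 11).
arcnex would need venpyr, sablio, and raxcor (Recipe 12), but sablio is never obtained. No rule produces norsab, and it is not given.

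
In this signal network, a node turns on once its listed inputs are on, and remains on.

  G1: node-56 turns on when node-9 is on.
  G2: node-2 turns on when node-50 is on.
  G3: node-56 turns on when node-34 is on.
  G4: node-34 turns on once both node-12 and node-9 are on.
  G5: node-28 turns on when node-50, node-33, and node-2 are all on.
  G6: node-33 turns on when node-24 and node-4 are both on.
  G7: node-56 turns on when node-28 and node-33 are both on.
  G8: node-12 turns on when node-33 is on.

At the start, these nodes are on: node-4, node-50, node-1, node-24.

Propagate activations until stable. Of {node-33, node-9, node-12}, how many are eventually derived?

G6: node-24 and node-4 on → node-33 on.
node-33 is on, so node-12 turns on (G8).
node-33: reached.
No rule produces node-9, and it is not given.
node-12: reached.
Reached: node-33 and node-12 — 2 of the 3.

2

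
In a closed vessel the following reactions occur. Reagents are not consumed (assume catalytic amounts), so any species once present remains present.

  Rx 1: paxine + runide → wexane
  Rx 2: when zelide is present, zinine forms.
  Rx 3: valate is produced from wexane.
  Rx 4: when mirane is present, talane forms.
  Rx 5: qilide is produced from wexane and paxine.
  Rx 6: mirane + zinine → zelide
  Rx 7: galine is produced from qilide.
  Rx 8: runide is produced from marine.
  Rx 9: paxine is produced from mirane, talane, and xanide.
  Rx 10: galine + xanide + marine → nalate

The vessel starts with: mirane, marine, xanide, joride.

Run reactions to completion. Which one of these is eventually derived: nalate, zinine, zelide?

mirane present → talane forms (Rx 4).
marine present → runide forms (Rx 8).
mirane, talane, and xanide present → paxine forms (Rx 9).
paxine and runide present → wexane forms (Rx 1).
wexane and paxine present → qilide forms (Rx 5).
qilide present → galine forms (Rx 7).
galine, xanide, and marine present → nalate forms (Rx 10).
zelide would need mirane and zinine (Rx 6), but zinine never forms. zinine would need zelide (Rx 2), but zelide never forms.

nalate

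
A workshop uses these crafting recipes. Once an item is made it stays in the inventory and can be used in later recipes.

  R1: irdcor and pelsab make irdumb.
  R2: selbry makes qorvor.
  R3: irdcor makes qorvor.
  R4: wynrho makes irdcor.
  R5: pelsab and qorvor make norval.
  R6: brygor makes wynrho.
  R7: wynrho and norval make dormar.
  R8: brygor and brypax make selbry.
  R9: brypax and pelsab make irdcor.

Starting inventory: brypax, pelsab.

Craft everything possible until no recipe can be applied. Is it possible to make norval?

Yes

Using R9, brypax and pelsab make irdcor.
irdcor → qorvor (R3).
pelsab and qorvor → norval (R5).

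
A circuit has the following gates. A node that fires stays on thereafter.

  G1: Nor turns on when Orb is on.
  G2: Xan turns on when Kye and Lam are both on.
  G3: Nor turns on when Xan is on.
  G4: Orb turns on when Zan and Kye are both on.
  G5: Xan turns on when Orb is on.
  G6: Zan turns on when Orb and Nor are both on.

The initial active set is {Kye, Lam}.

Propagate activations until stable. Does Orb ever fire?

Orb would need Zan and Kye (G4), but Zan never turns on.

No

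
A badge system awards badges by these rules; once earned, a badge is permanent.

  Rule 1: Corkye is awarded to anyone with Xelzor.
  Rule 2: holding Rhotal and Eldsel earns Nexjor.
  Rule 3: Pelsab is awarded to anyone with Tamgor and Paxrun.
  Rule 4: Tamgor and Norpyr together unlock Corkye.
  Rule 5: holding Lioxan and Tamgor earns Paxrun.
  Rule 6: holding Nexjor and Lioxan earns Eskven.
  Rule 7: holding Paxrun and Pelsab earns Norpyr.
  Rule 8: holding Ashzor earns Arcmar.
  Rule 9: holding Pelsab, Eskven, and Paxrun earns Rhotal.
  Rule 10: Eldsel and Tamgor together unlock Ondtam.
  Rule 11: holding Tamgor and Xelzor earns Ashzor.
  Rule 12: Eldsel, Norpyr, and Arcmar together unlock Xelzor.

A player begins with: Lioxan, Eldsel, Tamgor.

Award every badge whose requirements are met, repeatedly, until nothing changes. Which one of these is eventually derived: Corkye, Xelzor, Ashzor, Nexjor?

Corkye

With Lioxan and Tamgor, Paxrun is earned (Rule 5).
With Tamgor and Paxrun, Pelsab is earned (Rule 3).
With Paxrun and Pelsab, Norpyr is earned (Rule 7).
With Tamgor and Norpyr, Corkye is earned (Rule 4).
Nexjor would need Rhotal and Eldsel (Rule 2), but Rhotal is never earned. Xelzor would need Eldsel, Norpyr, and Arcmar (Rule 12), but Arcmar is never earned. Ashzor would need Tamgor and Xelzor (Rule 11), but Xelzor is never earned.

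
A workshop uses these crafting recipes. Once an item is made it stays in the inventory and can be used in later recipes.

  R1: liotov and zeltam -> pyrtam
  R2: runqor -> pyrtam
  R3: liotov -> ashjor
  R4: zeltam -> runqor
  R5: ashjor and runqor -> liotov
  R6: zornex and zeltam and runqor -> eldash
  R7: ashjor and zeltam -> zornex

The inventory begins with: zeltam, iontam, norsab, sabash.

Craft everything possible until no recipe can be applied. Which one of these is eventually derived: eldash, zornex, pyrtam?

Using R4, zeltam makes runqor.
Using R2, runqor makes pyrtam.
eldash would need zornex, zeltam, and runqor (R6), but zornex is never obtained. zornex would need ashjor and zeltam (R7), but ashjor is never obtained.

pyrtam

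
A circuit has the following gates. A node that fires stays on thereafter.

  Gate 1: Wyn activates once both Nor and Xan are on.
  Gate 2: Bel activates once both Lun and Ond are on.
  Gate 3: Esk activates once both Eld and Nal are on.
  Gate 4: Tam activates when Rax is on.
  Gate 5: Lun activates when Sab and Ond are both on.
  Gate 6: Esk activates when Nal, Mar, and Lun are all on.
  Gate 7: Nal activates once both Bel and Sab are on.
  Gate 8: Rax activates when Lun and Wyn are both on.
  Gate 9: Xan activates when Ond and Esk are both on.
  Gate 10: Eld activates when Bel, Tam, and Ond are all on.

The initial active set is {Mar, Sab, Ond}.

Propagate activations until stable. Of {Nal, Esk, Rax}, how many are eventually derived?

Sab and Ond are on, so Lun activates (Gate 5).
Lun and Ond are on, so Bel activates (Gate 2).
Bel and Sab are on, so Nal activates (Gate 7).
Gate 6: Nal, Mar, and Lun on → Esk on.
Nal: reached.
Esk: reached.
Rax would need Lun and Wyn (Gate 8), but Wyn never turns on.
Reached: Nal and Esk — 2 of the 3.

2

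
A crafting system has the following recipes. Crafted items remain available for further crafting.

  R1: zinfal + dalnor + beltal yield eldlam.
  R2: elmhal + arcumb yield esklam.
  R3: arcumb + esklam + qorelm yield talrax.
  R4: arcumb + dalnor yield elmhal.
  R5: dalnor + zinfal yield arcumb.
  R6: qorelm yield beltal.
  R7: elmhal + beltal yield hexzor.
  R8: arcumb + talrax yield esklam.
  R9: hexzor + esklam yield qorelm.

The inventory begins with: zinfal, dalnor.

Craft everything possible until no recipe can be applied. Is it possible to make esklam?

Yes

dalnor + zinfal → arcumb (R5).
Using R4, arcumb and dalnor make elmhal.
Using R2, elmhal and arcumb make esklam.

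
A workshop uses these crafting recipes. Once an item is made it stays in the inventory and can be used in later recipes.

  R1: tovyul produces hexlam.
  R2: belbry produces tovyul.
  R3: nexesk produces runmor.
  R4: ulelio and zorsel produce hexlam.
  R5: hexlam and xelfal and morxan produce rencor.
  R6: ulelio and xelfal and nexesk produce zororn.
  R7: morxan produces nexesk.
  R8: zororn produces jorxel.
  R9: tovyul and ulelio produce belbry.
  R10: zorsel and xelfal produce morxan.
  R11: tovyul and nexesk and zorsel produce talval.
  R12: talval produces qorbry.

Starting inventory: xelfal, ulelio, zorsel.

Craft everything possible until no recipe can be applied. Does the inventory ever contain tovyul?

tovyul would need belbry (R2), but belbry is never obtained.

No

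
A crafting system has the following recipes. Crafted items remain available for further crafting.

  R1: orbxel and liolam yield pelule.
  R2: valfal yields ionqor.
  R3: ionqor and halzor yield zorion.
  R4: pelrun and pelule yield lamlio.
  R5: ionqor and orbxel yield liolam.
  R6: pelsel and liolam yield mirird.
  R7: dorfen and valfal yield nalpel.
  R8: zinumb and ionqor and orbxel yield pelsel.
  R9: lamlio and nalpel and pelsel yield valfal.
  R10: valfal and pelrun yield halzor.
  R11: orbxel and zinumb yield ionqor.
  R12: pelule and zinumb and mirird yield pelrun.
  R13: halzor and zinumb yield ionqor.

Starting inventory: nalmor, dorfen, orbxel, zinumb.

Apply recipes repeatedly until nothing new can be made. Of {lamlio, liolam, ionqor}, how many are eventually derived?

orbxel and zinumb → ionqor (R11).
zinumb and ionqor and orbxel → pelsel (R8).
Using R5, ionqor and orbxel make liolam.
Using R6, pelsel and liolam make mirird.
orbxel and liolam → pelule (R1).
Using R12, pelule, zinumb, and mirird make pelrun.
pelrun and pelule → lamlio (R4).
lamlio: reached.
liolam: reached.
ionqor: reached.
All 3 are reached.

3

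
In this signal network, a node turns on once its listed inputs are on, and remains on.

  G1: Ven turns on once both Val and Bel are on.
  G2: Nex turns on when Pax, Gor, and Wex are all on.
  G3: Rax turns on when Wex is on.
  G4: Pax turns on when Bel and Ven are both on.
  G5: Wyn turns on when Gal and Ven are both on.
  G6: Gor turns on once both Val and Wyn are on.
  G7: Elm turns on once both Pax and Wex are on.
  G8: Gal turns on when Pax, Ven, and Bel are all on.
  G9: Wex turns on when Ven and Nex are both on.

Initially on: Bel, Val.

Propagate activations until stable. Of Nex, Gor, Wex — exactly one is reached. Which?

Gor

G1: Val and Bel on → Ven on.
Bel and Ven are on, so Pax turns on (G4).
G8: Pax, Ven, and Bel on → Gal on.
G5: Gal and Ven on → Wyn on.
Val and Wyn are on, so Gor turns on (G6).
Nex would need Pax, Gor, and Wex (G2), but Wex never turns on. Wex would need Ven and Nex (G9), but Nex never turns on.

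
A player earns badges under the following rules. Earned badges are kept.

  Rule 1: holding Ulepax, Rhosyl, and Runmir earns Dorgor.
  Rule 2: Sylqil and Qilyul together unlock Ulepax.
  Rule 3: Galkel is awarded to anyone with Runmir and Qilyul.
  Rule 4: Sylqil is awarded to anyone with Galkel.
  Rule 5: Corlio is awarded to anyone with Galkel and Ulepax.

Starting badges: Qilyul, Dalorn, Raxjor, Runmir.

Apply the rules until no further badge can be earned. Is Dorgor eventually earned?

No

Dorgor would need Ulepax, Rhosyl, and Runmir (Rule 1), but Rhosyl is never earned.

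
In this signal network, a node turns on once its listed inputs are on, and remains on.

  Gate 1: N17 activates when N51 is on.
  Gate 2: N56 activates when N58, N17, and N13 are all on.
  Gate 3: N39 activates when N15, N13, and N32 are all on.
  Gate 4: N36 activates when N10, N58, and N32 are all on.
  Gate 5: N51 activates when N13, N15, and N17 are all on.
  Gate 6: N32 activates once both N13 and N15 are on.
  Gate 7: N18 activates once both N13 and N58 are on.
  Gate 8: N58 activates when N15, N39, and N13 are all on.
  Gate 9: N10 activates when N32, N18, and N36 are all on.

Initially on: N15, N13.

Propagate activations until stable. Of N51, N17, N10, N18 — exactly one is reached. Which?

Gate 6: N13 and N15 on → N32 on.
Gate 3: N15, N13, and N32 on → N39 on.
Gate 8: N15, N39, and N13 on → N58 on.
N13 and N58 are on, so N18 activates (Gate 7).
N10 would need N32, N18, and N36 (Gate 9), but N36 never turns on. N17 would need N51 (Gate 1), but N51 never turns on. N51 would need N13, N15, and N17 (Gate 5), but N17 never turns on.

N18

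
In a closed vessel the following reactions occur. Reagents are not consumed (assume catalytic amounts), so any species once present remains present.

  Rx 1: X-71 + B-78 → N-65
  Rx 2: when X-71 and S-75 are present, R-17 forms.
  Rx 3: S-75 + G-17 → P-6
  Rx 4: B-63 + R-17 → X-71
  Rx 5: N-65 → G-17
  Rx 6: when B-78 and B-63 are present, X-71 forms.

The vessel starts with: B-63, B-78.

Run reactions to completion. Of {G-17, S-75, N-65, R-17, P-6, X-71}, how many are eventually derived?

3

B-78 and B-63 present → X-71 forms (Rx 6).
X-71 and B-78 present → N-65 forms (Rx 1).
N-65 present → G-17 forms (Rx 5).
G-17: reached.
No rule produces S-75, and it is not given.
N-65: reached.
R-17 would need X-71 and S-75 (Rx 2), but S-75 never forms.
P-6 would need S-75 and G-17 (Rx 3), but S-75 never forms.
X-71: reached.
Reached: G-17, N-65, and X-71 — 3 of the 6.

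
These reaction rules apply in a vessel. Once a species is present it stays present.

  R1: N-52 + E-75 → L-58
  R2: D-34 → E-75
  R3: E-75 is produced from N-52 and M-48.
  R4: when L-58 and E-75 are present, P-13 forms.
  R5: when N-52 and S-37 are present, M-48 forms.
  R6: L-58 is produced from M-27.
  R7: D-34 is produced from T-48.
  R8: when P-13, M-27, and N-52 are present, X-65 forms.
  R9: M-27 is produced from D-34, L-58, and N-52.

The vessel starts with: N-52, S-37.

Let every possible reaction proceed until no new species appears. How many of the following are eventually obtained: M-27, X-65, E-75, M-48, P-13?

N-52 and S-37 present → M-48 forms (R5).
N-52 and M-48 present → E-75 forms (R3).
N-52 and E-75 present → L-58 forms (R1).
L-58 and E-75 present → P-13 forms (R4).
M-27 would need D-34, L-58, and N-52 (R9), but D-34 never forms.
X-65 would need P-13, M-27, and N-52 (R8), but M-27 never forms.
E-75: reached.
M-48: reached.
P-13: reached.
Reached: E-75, M-48, and P-13 — 3 of the 5.

3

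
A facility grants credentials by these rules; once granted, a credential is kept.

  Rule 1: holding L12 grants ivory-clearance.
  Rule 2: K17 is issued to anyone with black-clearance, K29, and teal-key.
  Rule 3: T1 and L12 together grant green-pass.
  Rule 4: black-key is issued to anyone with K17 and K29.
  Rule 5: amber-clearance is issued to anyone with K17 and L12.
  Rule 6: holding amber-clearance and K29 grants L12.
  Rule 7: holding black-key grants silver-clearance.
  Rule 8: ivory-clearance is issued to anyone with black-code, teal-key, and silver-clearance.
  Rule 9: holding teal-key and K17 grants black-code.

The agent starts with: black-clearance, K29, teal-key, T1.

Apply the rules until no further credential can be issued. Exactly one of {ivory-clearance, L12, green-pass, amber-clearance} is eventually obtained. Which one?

Holding black-clearance, K29, and teal-key grants K17 (Rule 2).
Holding K17 and K29 grants black-key (Rule 4).
Holding teal-key and K17 grants black-code (Rule 9).
Holding black-key grants silver-clearance (Rule 7).
Holding black-code, teal-key, and silver-clearance grants ivory-clearance (Rule 8).
L12 would need amber-clearance and K29 (Rule 6), but amber-clearance is never granted. amber-clearance would need K17 and L12 (Rule 5), but L12 is never granted. green-pass would need T1 and L12 (Rule 3), but L12 is never granted.

ivory-clearance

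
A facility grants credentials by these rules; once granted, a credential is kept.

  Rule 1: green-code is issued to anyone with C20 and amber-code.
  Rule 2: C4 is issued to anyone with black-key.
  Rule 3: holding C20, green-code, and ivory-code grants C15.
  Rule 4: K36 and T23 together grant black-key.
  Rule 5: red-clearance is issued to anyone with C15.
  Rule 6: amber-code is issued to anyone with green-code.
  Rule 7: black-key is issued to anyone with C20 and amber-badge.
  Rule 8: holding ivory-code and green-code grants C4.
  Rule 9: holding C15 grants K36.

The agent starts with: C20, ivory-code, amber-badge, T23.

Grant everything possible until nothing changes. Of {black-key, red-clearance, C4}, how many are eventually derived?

Holding C20 and amber-badge grants black-key (Rule 7).
Holding black-key grants C4 (Rule 2).
black-key: reached.
red-clearance would need C15 (Rule 5), but C15 is never granted.
C4: reached.
Reached: black-key and C4 — 2 of the 3.

2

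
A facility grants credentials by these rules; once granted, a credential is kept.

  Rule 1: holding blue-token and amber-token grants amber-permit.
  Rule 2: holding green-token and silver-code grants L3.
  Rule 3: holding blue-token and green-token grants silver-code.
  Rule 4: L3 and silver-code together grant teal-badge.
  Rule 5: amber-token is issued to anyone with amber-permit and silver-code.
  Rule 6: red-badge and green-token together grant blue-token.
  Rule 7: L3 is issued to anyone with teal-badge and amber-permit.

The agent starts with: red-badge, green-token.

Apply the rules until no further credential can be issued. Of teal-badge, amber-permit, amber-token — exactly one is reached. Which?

teal-badge

Holding red-badge and green-token grants blue-token (Rule 6).
Holding blue-token and green-token grants silver-code (Rule 3).
Holding green-token and silver-code grants L3 (Rule 2).
Holding L3 and silver-code grants teal-badge (Rule 4).
amber-token would need amber-permit and silver-code (Rule 5), but amber-permit is never granted. amber-permit would need blue-token and amber-token (Rule 1), but amber-token is never granted.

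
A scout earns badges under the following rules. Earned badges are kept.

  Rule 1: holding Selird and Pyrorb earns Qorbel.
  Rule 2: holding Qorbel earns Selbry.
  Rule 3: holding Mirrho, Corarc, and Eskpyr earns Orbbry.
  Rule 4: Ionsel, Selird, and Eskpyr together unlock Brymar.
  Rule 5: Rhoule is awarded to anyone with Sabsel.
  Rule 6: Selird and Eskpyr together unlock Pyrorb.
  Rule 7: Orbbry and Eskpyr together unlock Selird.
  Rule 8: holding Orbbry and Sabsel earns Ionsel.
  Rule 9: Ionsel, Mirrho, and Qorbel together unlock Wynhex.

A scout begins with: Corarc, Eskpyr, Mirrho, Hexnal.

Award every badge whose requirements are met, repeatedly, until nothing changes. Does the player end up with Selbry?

Yes

With Mirrho, Corarc, and Eskpyr, Orbbry is earned (Rule 3).
With Orbbry and Eskpyr, Selird is earned (Rule 7).
With Selird and Eskpyr, Pyrorb is earned (Rule 6).
With Selird and Pyrorb, Qorbel is earned (Rule 1).
With Qorbel, Selbry is earned (Rule 2).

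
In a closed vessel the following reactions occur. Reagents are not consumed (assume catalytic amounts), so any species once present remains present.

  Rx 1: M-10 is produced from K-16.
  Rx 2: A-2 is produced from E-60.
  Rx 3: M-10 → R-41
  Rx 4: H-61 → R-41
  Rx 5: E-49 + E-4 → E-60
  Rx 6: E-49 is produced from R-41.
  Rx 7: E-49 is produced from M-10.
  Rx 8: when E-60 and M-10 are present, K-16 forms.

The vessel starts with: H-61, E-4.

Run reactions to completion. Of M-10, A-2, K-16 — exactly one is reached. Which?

A-2

H-61 present → R-41 forms (Rx 4).
R-41 present → E-49 forms (Rx 6).
E-49 and E-4 present → E-60 forms (Rx 5).
E-60 present → A-2 forms (Rx 2).
K-16 would need E-60 and M-10 (Rx 8), but M-10 never forms. M-10 would need K-16 (Rx 1), but K-16 never forms.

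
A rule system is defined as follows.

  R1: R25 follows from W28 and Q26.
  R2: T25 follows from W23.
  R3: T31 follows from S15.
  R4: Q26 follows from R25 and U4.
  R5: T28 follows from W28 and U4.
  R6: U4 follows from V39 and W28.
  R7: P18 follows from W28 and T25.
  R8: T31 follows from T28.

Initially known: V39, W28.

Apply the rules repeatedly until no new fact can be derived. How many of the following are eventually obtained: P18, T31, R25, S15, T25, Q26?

V39 and W28 hold, so U4 follows (R6).
W28 and U4 hold, so T28 follows (R5).
From T28, R8 gives T31.
P18 would need W28 and T25 (R7), but T25 is never established.
T31: reached.
R25 would need W28 and Q26 (R1), but Q26 is never established.
No rule produces S15, and it is not given.
T25 would need W23 (R2), but W23 is never established.
Q26 would need R25 and U4 (R4), but R25 is never established.
Reached: T31 — 1 of the 6.

1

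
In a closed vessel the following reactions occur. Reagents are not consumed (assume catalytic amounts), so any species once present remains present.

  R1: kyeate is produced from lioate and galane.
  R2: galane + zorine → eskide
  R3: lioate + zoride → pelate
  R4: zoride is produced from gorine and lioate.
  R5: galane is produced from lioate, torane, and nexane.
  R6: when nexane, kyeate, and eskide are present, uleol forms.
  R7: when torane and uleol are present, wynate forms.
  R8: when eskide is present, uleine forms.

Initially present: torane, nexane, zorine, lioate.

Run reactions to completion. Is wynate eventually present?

lioate, torane, and nexane present → galane forms (R5).
galane and zorine present → eskide forms (R2).
lioate and galane present → kyeate forms (R1).
nexane, kyeate, and eskide present → uleol forms (R6).
torane and uleol present → wynate forms (R7).

Yes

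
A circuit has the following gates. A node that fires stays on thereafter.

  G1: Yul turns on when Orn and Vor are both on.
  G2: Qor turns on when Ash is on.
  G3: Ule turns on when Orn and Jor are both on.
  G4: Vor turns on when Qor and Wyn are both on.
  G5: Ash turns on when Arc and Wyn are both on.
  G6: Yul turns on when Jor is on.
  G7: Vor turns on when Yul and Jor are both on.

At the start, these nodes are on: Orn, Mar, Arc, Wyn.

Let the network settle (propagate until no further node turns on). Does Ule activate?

Ule would need Orn and Jor (G3), but Jor never turns on.

No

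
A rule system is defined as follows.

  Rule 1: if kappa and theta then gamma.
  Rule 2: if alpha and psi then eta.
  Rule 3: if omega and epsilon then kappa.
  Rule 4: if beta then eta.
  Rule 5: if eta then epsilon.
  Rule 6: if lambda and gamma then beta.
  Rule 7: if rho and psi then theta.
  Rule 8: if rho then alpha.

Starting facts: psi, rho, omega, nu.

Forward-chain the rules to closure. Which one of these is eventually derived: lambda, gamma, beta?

gamma

From rho and psi, Rule 7 gives theta.
From rho, Rule 8 gives alpha.
From alpha and psi, Rule 2 gives eta.
eta holds, so epsilon follows (Rule 5).
omega and epsilon hold, so kappa follows (Rule 3).
kappa and theta hold, so gamma follows (Rule 1).
beta would need lambda and gamma (Rule 6), but lambda is never established. No rule produces lambda, and it is not given.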